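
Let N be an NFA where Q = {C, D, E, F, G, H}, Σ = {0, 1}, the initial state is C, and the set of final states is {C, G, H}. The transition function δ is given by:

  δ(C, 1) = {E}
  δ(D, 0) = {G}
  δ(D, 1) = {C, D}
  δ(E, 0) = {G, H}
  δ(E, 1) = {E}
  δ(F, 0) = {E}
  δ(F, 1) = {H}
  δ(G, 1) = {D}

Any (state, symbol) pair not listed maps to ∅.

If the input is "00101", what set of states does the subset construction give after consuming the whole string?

∅

Start in {C}.
Read '0': {C} → ∅.
The set is empty and remains empty for the remaining 4 symbols.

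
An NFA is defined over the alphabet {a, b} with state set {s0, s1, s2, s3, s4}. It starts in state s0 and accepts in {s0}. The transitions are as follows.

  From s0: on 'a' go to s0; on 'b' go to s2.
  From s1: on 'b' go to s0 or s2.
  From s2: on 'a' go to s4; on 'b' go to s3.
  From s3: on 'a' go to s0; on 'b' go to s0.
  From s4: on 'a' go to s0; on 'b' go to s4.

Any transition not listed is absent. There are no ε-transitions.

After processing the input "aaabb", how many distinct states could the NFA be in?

1

Start in {s0}.
Read 'a': s0→{s0}; now {s0}.
Read 'a': s0→{s0}; now {s0}.
Read 'a': s0→{s0}; now {s0}.
Read 'b': s0→{s2}; now {s2}.
Read 'b': s2→{s3}; now {s3}.
That set has 1 state.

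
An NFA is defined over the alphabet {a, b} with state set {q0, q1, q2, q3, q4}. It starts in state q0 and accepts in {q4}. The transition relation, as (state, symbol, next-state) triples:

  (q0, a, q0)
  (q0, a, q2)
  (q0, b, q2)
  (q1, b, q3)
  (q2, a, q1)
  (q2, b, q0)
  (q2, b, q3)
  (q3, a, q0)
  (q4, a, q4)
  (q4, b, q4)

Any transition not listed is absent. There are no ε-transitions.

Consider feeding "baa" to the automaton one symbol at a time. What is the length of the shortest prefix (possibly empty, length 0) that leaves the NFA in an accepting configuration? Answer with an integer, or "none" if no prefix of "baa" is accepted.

Start in {q0}.
Read 'b': q0→{q2}; now {q2}.
Read 'a': q2→{q1}; now {q1}.
Read 'a': q1→∅; now ∅.
No reachable set along the way intersects F.

none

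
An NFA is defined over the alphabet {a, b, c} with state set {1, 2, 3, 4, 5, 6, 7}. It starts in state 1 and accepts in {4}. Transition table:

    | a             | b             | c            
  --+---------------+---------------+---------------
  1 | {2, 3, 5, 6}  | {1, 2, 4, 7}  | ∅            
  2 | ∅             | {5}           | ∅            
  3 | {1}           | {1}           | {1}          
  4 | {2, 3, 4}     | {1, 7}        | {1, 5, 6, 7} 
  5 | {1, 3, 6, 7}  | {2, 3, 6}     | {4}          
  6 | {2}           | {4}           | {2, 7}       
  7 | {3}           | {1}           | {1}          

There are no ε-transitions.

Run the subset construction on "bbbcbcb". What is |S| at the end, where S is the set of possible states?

7

Start in {1}.
Read 'b': 1→{1, 2, 4, 7}; now {1, 2, 4, 7}.
Read 'b': 1→{1, 2, 4, 7}, 2→{5}, 4→{1, 7}, 7→{1}; now {1, 2, 4, 5, 7}.
Read 'b': 1→{1, 2, 4, 7}, 2→{5}, 4→{1, 7}, 5→{2, 3, 6}, 7→{1}; now {1, 2, 3, 4, 5, 6, 7}.
Read 'c': 1→∅, 2→∅, 3→{1}, 4→{1, 5, 6, 7}, 5→{4}, 6→{2, 7}, 7→{1}; now {1, 2, 4, 5, 6, 7}.
Read 'b': 1→{1, 2, 4, 7}, 2→{5}, 4→{1, 7}, 5→{2, 3, 6}, 6→{4}, 7→{1}; now {1, 2, 3, 4, 5, 6, 7}.
Read 'c': 1→∅, 2→∅, 3→{1}, 4→{1, 5, 6, 7}, 5→{4}, 6→{2, 7}, 7→{1}; now {1, 2, 4, 5, 6, 7}.
Read 'b': 1→{1, 2, 4, 7}, 2→{5}, 4→{1, 7}, 5→{2, 3, 6}, 6→{4}, 7→{1}; now {1, 2, 3, 4, 5, 6, 7}.
That set has 7 states.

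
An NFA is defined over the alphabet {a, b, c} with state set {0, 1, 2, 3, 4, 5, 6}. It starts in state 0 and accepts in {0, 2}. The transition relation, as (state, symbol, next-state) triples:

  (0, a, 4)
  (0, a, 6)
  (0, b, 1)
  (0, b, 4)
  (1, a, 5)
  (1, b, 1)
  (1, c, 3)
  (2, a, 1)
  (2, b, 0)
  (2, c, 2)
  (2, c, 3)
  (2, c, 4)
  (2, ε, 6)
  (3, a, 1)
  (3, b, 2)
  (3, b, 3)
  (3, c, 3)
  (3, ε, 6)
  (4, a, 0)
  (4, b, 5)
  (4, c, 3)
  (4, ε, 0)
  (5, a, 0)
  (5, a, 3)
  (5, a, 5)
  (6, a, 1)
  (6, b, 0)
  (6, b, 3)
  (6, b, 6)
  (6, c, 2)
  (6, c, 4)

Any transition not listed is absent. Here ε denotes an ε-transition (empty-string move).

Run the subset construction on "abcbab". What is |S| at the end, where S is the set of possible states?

Start in {0}.
Read 'a': {0} → {0, 4, 6}.
Read 'b': {0, 4, 6} → {0, 1, 3, 4, 5, 6}.
Read 'c': {0, 1, 3, 4, 5, 6} → {0, 2, 3, 4, 6}.
Read 'b': {0, 2, 3, 4, 6} → {0, 1, 2, 3, 4, 5, 6}.
Read 'a': {0, 1, 2, 3, 4, 5, 6} → {0, 1, 3, 4, 5, 6}.
Read 'b': {0, 1, 3, 4, 5, 6} → {0, 1, 2, 3, 4, 5, 6}.
That set has 7 states.

7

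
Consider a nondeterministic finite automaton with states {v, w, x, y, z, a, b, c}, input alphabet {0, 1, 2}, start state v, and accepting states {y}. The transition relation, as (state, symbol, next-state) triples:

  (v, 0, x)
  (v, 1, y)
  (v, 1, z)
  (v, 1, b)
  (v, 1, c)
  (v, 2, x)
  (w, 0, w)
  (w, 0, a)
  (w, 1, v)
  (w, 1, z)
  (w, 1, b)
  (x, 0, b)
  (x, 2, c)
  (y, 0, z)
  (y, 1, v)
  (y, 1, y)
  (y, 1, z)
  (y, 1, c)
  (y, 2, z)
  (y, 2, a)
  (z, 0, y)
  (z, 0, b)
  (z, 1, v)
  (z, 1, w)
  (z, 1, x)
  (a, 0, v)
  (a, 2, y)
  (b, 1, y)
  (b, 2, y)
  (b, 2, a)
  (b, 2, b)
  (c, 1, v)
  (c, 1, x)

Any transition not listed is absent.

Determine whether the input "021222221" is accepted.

Start in {v}.
Read '0': {v} → {x}.
Read '2': {x} → {c}.
Read '1': {c} → {v, x}.
Read '2': {v, x} → {x, c}.
Read '2': {x, c} → {c}.
Read '2': {c} → ∅.
The set is empty and remains empty for the remaining 3 symbols.
The final set ∅ contains no accepting state.

No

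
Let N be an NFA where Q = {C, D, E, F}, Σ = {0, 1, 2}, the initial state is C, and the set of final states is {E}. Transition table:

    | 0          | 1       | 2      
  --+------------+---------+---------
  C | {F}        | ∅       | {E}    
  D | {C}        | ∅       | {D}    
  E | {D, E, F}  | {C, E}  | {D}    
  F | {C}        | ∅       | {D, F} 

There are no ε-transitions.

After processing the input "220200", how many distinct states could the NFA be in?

4

Start in {C}.
Read '2': {C} → {E}.
Read '2': {E} → {D}.
Read '0': {D} → {C}.
Read '2': {C} → {E}.
Read '0': {E} → {D, E, F}.
Read '0': {D, E, F} → {C, D, E, F}.
That set has 4 states.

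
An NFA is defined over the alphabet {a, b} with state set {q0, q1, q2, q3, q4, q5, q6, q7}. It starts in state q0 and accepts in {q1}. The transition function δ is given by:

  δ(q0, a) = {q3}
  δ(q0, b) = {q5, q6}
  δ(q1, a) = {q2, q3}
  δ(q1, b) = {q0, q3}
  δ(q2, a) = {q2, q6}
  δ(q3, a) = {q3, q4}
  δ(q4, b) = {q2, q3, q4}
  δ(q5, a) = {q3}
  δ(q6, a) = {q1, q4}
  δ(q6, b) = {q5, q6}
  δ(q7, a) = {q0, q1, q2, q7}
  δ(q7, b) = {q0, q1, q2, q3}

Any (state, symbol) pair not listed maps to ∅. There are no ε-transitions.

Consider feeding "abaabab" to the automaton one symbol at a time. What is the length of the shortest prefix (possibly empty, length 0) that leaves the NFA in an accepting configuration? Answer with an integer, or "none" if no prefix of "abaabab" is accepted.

Start in {q0}.
Read 'a': q0→{q3}; now {q3}.
Read 'b': q3→∅; now ∅.
The set is empty and remains empty for the remaining 5 symbols.
No reachable set along the way intersects F.

none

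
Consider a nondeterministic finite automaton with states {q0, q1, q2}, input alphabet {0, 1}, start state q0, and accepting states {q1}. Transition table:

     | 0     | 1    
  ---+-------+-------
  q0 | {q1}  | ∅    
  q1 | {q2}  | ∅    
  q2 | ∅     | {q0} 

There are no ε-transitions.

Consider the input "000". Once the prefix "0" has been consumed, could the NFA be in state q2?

No

Start in {q0}.
Read '0': {q0} → {q1}.
State q2 is not in {q1}.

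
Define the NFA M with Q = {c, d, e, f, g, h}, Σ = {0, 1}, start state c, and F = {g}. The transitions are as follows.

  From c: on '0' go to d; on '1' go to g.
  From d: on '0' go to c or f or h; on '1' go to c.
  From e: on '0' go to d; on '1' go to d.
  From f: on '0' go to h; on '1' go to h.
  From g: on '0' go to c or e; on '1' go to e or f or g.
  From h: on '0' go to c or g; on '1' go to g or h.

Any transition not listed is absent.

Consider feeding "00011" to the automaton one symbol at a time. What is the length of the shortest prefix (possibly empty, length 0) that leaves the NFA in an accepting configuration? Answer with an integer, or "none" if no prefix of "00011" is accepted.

3

Start in {c}.
Read '0': c→{d}; now {d}.
Read '0': d→{c, f, h}; now {c, f, h}.
Read '0': c→{d}, f→{h}, h→{c, g}; now {c, d, g, h}.
None of the earlier sets intersect F, but {c, d, g, h} does.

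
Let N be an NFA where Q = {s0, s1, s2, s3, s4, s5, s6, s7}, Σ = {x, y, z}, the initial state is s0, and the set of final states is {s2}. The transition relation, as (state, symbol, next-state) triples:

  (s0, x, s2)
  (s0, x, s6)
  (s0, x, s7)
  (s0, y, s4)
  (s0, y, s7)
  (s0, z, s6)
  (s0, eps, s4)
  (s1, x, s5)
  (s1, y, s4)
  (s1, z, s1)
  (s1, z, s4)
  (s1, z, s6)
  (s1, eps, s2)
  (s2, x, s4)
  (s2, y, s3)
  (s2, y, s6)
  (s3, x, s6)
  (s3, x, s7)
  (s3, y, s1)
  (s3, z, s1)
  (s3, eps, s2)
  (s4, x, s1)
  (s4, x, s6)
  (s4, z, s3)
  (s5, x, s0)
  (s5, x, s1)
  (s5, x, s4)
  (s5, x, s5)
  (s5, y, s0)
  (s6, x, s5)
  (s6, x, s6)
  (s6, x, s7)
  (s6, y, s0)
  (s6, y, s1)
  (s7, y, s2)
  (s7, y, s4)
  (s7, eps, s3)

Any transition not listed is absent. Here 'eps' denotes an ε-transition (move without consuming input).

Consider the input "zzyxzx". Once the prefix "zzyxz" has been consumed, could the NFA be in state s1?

Yes

Start: ε-closure({s0}) = {s0, s4}.
Read 'z': {s0, s4} → {s2, s3, s6}.
Read 'z': {s2, s3, s6} → {s1, s2}.
Read 'y': {s1, s2} → {s2, s3, s4, s6}.
Read 'x': {s2, s3, s4, s6} → {s1, s2, s3, s4, s5, s6, s7}.
Read 'z': {s1, s2, s3, s4, s5, s6, s7} → {s1, s2, s3, s4, s6}.
State s1 is in {s1, s2, s3, s4, s6}.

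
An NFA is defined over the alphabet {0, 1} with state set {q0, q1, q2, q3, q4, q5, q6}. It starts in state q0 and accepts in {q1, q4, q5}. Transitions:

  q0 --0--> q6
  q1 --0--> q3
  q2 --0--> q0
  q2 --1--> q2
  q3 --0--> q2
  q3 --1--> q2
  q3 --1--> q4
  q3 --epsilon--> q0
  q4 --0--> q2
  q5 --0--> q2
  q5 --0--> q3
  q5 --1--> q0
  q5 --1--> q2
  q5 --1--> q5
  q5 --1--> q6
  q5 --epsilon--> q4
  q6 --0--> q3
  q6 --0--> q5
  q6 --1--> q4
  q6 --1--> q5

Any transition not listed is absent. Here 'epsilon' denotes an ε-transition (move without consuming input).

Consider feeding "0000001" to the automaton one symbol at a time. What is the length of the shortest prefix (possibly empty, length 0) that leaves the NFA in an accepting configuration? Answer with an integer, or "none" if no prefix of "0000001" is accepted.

2

Start in {q0}.
Read '0': {q0} → {q6}.
Read '0': {q6} → {q0, q3, q4, q5}.
None of the earlier sets intersect F, but {q0, q3, q4, q5} does.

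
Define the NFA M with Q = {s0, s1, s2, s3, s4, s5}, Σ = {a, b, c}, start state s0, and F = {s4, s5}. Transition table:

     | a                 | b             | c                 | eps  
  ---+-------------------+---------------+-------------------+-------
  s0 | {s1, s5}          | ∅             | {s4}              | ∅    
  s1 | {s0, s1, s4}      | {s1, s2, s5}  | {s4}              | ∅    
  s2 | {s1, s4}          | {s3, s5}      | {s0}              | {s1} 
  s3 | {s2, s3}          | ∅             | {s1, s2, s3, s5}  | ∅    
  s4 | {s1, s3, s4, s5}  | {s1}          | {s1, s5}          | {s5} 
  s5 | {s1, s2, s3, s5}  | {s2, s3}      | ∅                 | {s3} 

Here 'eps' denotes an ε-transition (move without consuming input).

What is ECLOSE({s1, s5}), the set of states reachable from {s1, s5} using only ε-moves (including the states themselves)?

{s1, s3, s5}

Begin with {s1, s5}.
ε-move s5 → s3; add s3.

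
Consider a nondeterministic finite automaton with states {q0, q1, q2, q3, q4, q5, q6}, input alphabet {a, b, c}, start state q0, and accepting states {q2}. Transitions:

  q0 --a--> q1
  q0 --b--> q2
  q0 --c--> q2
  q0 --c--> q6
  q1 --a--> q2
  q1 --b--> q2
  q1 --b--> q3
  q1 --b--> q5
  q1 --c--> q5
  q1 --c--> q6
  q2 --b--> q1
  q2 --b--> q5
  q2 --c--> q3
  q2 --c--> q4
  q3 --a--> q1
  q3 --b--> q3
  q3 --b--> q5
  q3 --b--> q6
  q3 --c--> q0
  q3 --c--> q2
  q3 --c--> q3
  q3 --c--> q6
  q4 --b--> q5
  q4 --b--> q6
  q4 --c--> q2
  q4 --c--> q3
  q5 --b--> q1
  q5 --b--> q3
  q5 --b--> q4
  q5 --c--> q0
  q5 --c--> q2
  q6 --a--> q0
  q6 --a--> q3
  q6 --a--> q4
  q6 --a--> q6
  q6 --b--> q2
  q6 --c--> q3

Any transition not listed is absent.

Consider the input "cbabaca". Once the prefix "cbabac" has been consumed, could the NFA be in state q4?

Yes

Start in {q0}.
Read 'c': q0→{q2, q6}; now {q2, q6}.
Read 'b': q2→{q1, q5}, q6→{q2}; now {q1, q2, q5}.
Read 'a': q1→{q2}, q2→∅, q5→∅; now {q2}.
Read 'b': q2→{q1, q5}; now {q1, q5}.
Read 'a': q1→{q2}, q5→∅; now {q2}.
Read 'c': q2→{q3, q4}; now {q3, q4}.
State q4 is in {q3, q4}.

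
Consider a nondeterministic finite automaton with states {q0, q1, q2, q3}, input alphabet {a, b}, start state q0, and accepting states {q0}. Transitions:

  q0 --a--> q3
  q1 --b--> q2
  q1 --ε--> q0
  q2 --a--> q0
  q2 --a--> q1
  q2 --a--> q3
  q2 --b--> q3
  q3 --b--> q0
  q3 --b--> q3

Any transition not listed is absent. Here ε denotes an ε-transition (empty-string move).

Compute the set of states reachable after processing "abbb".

{q0, q3}

Start in {q0}.
Read 'a': {q0} → {q3}.
Read 'b': {q3} → {q0, q3}.
Read 'b': {q0, q3} → {q0, q3}.
Read 'b': {q0, q3} → {q0, q3}.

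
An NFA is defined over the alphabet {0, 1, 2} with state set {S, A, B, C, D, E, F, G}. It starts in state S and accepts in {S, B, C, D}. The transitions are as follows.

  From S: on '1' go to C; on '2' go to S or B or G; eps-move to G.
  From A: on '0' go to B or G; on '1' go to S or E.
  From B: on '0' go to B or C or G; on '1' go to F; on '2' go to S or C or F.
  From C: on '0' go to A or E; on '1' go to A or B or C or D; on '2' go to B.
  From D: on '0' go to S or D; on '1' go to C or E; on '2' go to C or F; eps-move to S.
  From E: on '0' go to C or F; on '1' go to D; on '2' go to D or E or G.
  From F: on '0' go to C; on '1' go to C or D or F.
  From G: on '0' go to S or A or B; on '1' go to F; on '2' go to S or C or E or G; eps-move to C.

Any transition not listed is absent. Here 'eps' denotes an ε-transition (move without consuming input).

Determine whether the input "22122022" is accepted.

Yes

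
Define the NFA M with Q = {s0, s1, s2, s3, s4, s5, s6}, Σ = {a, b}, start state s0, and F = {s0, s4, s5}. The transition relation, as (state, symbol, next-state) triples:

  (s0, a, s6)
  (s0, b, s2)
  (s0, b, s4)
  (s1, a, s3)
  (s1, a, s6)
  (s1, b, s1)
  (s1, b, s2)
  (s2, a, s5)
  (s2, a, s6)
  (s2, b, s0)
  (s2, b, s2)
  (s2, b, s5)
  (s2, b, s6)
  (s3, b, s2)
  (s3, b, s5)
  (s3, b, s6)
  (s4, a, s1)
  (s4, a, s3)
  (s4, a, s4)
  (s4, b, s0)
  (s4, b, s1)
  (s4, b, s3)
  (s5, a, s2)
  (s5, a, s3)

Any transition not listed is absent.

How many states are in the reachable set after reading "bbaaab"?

Start in {s0}.
Read 'b': s0→{s2, s4}; now {s2, s4}.
Read 'b': s2→{s0, s2, s5, s6}, s4→{s0, s1, s3}; now {s0, s1, s2, s3, s5, s6}.
Read 'a': s0→{s6}, s1→{s3, s6}, s2→{s5, s6}, s3→∅, s5→{s2, s3}, s6→∅; now {s2, s3, s5, s6}.
Read 'a': s2→{s5, s6}, s3→∅, s5→{s2, s3}, s6→∅; now {s2, s3, s5, s6}.
Read 'a': s2→{s5, s6}, s3→∅, s5→{s2, s3}, s6→∅; now {s2, s3, s5, s6}.
Read 'b': s2→{s0, s2, s5, s6}, s3→{s2, s5, s6}, s5→∅, s6→∅; now {s0, s2, s5, s6}.
That set has 4 states.

4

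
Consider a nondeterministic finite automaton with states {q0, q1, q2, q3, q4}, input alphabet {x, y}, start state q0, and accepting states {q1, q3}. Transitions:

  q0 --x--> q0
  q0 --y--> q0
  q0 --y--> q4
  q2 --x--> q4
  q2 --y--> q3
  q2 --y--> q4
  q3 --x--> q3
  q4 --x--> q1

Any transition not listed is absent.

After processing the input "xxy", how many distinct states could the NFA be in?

Start in {q0}.
Read 'x': {q0} → {q0}.
Read 'x': {q0} → {q0}.
Read 'y': {q0} → {q0, q4}.
That set has 2 states.

2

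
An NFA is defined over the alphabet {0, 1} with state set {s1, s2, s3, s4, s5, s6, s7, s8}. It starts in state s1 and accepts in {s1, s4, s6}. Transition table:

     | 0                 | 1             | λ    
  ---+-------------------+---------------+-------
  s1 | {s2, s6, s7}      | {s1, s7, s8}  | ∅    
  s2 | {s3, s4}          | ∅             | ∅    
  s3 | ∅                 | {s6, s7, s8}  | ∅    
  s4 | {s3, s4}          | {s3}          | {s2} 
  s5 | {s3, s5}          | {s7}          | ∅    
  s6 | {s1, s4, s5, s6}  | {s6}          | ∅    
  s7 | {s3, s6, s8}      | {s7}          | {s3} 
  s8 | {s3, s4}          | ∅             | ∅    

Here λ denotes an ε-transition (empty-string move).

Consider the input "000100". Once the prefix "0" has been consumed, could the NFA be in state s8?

Start in {s1}.
Read '0': s1→{s2, s6, s7}; union {s2, s6, s7}; ε-closure = {s2, s3, s6, s7}.
State s8 is not in {s2, s3, s6, s7}.

No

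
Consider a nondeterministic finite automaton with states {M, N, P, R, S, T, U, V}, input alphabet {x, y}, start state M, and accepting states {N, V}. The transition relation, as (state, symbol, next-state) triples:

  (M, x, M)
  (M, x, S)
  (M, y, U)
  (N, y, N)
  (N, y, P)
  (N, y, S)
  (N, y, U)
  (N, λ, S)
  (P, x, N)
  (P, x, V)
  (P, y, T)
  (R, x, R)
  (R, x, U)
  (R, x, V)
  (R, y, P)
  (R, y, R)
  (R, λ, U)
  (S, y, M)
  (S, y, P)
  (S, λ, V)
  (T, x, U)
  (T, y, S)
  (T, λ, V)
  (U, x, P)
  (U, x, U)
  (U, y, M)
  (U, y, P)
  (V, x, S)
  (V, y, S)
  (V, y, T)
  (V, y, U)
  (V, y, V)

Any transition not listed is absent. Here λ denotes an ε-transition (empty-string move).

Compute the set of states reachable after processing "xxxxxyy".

Start in {M}.
Read 'x': M→{M, S}; union {M, S}; ε-closure = {M, S, V}.
Read 'x': M→{M, S}, S→∅, V→{S}; union {M, S}; ε-closure = {M, S, V}.
Read 'x': M→{M, S}, S→∅, V→{S}; union {M, S}; ε-closure = {M, S, V}.
Read 'x': M→{M, S}, S→∅, V→{S}; union {M, S}; ε-closure = {M, S, V}.
Read 'x': M→{M, S}, S→∅, V→{S}; union {M, S}; ε-closure = {M, S, V}.
Read 'y': M→{U}, S→{M, P}, V→{S, T, U, V}; now {M, P, S, T, U, V}.
Read 'y': M→{U}, P→{T}, S→{M, P}, T→{S}, U→{M, P}, V→{S, T, U, V}; now {M, P, S, T, U, V}.

{M, P, S, T, U, V}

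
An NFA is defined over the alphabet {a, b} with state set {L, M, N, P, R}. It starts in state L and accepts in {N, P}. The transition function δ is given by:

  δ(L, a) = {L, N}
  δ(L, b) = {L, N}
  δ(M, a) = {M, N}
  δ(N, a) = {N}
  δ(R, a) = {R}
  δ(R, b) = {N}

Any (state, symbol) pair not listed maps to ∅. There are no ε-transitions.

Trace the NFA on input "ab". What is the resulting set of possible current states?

{L, N}

Start in {L}.
Read 'a': L→{L, N}; now {L, N}.
Read 'b': L→{L, N}, N→∅; now {L, N}.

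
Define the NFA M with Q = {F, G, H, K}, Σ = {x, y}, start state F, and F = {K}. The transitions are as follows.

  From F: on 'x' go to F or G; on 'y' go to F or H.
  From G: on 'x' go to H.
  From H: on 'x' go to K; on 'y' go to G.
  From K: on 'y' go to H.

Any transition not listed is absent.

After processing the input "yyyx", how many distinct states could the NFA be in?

Start in {F}.
Read 'y': {F} → {F, H}.
Read 'y': {F, H} → {F, G, H}.
Read 'y': {F, G, H} → {F, G, H}.
Read 'x': {F, G, H} → {F, G, H, K}.
That set has 4 states.

4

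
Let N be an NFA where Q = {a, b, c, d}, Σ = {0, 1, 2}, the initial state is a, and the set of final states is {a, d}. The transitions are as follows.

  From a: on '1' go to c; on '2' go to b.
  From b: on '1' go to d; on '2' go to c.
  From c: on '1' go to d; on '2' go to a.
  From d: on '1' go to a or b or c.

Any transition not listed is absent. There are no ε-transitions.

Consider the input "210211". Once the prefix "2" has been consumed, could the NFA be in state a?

No

Start in {a}.
Read '2': {a} → {b}.
State a is not in {b}.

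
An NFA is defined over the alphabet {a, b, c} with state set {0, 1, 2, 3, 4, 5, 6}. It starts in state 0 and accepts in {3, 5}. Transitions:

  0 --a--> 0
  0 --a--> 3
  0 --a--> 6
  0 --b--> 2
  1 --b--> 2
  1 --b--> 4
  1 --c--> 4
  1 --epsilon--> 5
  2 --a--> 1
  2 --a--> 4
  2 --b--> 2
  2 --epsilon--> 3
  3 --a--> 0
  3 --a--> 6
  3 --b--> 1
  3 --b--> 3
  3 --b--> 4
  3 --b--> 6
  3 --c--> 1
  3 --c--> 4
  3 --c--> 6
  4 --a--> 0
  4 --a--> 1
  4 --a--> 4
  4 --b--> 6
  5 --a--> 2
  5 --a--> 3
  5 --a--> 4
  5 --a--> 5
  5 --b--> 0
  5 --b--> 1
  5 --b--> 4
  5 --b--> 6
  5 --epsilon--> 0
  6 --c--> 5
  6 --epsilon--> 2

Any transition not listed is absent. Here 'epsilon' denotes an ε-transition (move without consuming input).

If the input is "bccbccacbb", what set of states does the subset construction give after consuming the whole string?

Start in {0}.
Read 'b': 0→{2}; union {2}; ε-closure = {2, 3}.
Read 'c': 2→∅, 3→{1, 4, 6}; union {1, 4, 6}; ε-closure = {0, 1, 2, 3, 4, 5, 6}.
Read 'c': 0→∅, 1→{4}, 2→∅, 3→{1, 4, 6}, 4→∅, 5→∅, 6→{5}; union {1, 4, 5, 6}; ε-closure = {0, 1, 2, 3, 4, 5, 6}.
Read 'b': 0→{2}, 1→{2, 4}, 2→{2}, 3→{1, 3, 4, 6}, 4→{6}, 5→{0, 1, 4, 6}, 6→∅; union {0, 1, 2, 3, 4, 6}; ε-closure = {0, 1, 2, 3, 4, 5, 6}.
Read 'c': 0→∅, 1→{4}, 2→∅, 3→{1, 4, 6}, 4→∅, 5→∅, 6→{5}; union {1, 4, 5, 6}; ε-closure = {0, 1, 2, 3, 4, 5, 6}.
Read 'c': 0→∅, 1→{4}, 2→∅, 3→{1, 4, 6}, 4→∅, 5→∅, 6→{5}; union {1, 4, 5, 6}; ε-closure = {0, 1, 2, 3, 4, 5, 6}.
Read 'a': 0→{0, 3, 6}, 1→∅, 2→{1, 4}, 3→{0, 6}, 4→{0, 1, 4}, 5→{2, 3, 4, 5}, 6→∅; now {0, 1, 2, 3, 4, 5, 6}.
Read 'c': 0→∅, 1→{4}, 2→∅, 3→{1, 4, 6}, 4→∅, 5→∅, 6→{5}; union {1, 4, 5, 6}; ε-closure = {0, 1, 2, 3, 4, 5, 6}.
Read 'b': 0→{2}, 1→{2, 4}, 2→{2}, 3→{1, 3, 4, 6}, 4→{6}, 5→{0, 1, 4, 6}, 6→∅; union {0, 1, 2, 3, 4, 6}; ε-closure = {0, 1, 2, 3, 4, 5, 6}.
Read 'b': 0→{2}, 1→{2, 4}, 2→{2}, 3→{1, 3, 4, 6}, 4→{6}, 5→{0, 1, 4, 6}, 6→∅; union {0, 1, 2, 3, 4, 6}; ε-closure = {0, 1, 2, 3, 4, 5, 6}.

{0, 1, 2, 3, 4, 5, 6}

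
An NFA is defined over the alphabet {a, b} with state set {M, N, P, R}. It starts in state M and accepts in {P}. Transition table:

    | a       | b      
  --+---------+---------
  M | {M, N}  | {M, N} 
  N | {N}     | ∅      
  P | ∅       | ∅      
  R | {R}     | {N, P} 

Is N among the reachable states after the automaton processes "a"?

Yes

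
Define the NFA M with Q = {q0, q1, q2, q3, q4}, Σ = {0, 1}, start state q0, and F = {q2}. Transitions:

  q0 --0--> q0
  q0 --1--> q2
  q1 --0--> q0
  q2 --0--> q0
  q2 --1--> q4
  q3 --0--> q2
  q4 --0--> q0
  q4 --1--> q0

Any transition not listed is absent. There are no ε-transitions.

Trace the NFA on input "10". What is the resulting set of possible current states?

Start in {q0}.
Read '1': {q0} → {q2}.
Read '0': {q2} → {q0}.

{q0}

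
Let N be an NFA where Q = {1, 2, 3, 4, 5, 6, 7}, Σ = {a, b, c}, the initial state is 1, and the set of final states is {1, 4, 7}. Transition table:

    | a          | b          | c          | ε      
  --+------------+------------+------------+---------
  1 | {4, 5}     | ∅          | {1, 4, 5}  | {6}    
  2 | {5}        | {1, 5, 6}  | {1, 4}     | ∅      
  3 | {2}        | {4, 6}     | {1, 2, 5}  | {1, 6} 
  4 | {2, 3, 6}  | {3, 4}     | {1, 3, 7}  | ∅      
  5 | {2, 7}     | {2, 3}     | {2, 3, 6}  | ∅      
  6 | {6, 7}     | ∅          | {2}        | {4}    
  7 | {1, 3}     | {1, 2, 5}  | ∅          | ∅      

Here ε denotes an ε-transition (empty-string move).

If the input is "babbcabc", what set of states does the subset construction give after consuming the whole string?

Start: ε-closure({1}) = {1, 4, 6}.
Read 'b': {1, 4, 6} → {1, 3, 4, 6}.
Read 'a': {1, 3, 4, 6} → {1, 2, 3, 4, 5, 6, 7}.
Read 'b': {1, 2, 3, 4, 5, 6, 7} → {1, 2, 3, 4, 5, 6}.
Read 'b': {1, 2, 3, 4, 5, 6} → {1, 2, 3, 4, 5, 6}.
Read 'c': {1, 2, 3, 4, 5, 6} → {1, 2, 3, 4, 5, 6, 7}.
Read 'a': {1, 2, 3, 4, 5, 6, 7} → {1, 2, 3, 4, 5, 6, 7}.
Read 'b': {1, 2, 3, 4, 5, 6, 7} → {1, 2, 3, 4, 5, 6}.
Read 'c': {1, 2, 3, 4, 5, 6} → {1, 2, 3, 4, 5, 6, 7}.

{1, 2, 3, 4, 5, 6, 7}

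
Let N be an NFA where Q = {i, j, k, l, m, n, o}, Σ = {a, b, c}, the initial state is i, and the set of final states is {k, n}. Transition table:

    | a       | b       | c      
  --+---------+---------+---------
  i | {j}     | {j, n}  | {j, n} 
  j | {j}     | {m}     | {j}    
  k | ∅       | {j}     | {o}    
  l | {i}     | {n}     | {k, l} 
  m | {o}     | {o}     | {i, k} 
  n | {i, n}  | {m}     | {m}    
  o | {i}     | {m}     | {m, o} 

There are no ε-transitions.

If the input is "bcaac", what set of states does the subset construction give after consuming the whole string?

Start in {i}.
Read 'b': {i} → {j, n}.
Read 'c': {j, n} → {j, m}.
Read 'a': {j, m} → {j, o}.
Read 'a': {j, o} → {i, j}.
Read 'c': {i, j} → {j, n}.

{j, n}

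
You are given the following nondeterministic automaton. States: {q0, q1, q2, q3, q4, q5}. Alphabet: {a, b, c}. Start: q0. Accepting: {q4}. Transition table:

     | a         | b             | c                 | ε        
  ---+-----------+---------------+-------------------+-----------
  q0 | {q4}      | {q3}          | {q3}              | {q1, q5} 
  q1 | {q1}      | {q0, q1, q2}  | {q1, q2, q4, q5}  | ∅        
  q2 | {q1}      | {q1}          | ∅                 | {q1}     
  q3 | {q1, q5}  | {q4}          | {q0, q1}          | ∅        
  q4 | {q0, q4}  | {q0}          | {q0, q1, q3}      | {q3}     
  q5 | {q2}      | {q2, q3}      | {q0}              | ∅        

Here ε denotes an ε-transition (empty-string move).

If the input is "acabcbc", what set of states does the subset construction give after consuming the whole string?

{q0, q1, q2, q3, q4, q5}

Start: ε-closure({q0}) = {q0, q1, q5}.
Read 'a': {q0, q1, q5} → {q1, q2, q3, q4}.
Read 'c': {q1, q2, q3, q4} → {q0, q1, q2, q3, q4, q5}.
Read 'a': {q0, q1, q2, q3, q4, q5} → {q0, q1, q2, q3, q4, q5}.
Read 'b': {q0, q1, q2, q3, q4, q5} → {q0, q1, q2, q3, q4, q5}.
Read 'c': {q0, q1, q2, q3, q4, q5} → {q0, q1, q2, q3, q4, q5}.
Read 'b': {q0, q1, q2, q3, q4, q5} → {q0, q1, q2, q3, q4, q5}.
Read 'c': {q0, q1, q2, q3, q4, q5} → {q0, q1, q2, q3, q4, q5}.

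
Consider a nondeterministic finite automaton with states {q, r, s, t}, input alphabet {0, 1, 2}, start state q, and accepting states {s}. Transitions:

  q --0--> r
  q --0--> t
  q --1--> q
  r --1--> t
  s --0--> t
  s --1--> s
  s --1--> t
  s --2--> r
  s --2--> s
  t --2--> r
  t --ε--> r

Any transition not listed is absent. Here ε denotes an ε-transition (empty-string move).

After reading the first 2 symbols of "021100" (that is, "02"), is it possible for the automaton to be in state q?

No

Start in {q}.
Read '0': {q} → {r, t}.
Read '2': {r, t} → {r}.
State q is not in {r}.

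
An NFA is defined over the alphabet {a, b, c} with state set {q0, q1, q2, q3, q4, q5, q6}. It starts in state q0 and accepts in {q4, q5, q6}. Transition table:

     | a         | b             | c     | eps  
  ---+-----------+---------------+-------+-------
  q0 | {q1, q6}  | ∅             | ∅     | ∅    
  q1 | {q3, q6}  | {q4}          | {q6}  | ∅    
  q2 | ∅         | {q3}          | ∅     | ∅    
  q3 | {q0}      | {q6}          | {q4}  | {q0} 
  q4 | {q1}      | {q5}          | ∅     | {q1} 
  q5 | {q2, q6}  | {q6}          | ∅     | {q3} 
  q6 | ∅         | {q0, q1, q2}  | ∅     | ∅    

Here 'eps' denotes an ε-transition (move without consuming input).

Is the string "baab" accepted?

Start in {q0}.
Read 'b': {q0} → ∅.
The set is empty and remains empty for the remaining 3 symbols.
The final set ∅ contains no accepting state.

No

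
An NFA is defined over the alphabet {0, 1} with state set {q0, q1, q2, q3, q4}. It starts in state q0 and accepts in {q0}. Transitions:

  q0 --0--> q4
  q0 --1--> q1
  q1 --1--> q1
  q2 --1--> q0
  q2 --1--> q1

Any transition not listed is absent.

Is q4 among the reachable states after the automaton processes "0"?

Yes

Start in {q0}.
Read '0': {q0} → {q4}.
State q4 is in {q4}.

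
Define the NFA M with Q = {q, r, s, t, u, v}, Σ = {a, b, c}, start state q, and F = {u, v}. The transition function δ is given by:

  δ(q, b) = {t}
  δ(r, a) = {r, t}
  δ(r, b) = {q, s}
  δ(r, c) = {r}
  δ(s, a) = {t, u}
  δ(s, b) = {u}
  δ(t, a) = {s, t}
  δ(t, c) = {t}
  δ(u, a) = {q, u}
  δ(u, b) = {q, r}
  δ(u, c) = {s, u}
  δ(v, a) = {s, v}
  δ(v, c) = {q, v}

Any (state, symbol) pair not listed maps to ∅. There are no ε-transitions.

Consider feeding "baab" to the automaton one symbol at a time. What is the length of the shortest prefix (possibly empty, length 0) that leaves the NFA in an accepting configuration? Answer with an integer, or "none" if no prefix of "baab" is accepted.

3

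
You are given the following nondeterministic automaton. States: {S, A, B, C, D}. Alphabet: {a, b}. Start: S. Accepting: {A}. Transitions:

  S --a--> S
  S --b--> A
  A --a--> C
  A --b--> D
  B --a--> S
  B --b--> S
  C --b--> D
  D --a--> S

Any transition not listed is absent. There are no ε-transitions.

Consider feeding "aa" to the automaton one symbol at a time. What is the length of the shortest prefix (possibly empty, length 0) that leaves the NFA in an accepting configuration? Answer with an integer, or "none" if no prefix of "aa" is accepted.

Start in {S}.
Read 'a': S→{S}; now {S}.
Read 'a': S→{S}; now {S}.
No reachable set along the way intersects F.

none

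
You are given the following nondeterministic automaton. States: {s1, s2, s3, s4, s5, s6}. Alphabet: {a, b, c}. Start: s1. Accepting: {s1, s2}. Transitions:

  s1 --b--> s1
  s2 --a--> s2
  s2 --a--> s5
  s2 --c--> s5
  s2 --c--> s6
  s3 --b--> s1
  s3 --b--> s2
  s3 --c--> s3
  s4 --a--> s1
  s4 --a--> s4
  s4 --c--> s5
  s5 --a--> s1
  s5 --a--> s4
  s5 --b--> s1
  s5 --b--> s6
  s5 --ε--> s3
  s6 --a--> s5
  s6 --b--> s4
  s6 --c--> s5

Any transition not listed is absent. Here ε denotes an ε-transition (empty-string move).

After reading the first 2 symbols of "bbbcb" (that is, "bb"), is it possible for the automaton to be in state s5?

Start in {s1}.
Read 'b': {s1} → {s1}.
Read 'b': {s1} → {s1}.
State s5 is not in {s1}.

No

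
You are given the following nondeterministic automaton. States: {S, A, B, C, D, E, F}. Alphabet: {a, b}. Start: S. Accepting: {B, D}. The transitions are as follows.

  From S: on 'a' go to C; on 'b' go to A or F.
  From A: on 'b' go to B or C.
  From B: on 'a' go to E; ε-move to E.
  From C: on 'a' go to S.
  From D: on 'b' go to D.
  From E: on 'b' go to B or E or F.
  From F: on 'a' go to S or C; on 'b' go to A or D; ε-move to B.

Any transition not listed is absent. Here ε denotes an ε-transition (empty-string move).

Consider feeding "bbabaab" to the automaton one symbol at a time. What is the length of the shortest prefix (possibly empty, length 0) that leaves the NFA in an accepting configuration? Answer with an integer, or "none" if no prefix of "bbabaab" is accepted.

Start in {S}.
Read 'b': {S} → {A, B, E, F}.
None of the earlier sets intersect F, but {A, B, E, F} does.

1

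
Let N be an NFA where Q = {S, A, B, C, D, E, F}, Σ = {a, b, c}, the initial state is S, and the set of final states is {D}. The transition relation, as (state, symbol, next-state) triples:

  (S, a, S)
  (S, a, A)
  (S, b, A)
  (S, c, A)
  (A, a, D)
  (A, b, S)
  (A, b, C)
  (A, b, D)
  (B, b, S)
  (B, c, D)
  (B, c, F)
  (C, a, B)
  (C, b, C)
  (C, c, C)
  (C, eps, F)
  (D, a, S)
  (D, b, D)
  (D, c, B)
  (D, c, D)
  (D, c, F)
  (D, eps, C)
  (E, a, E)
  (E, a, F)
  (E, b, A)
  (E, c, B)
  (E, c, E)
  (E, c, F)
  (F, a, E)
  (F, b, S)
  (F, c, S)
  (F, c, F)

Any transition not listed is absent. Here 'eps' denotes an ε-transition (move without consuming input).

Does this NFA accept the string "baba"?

No

Start in {S}.
Read 'b': S→{A}; now {A}.
Read 'a': A→{D}; union {D}; ε-closure = {C, D, F}.
Read 'b': C→{C}, D→{D}, F→{S}; union {S, C, D}; ε-closure = {S, C, D, F}.
Read 'a': S→{S, A}, C→{B}, D→{S}, F→{E}; now {S, A, B, E}.
The final set {S, A, B, E} contains no accepting state.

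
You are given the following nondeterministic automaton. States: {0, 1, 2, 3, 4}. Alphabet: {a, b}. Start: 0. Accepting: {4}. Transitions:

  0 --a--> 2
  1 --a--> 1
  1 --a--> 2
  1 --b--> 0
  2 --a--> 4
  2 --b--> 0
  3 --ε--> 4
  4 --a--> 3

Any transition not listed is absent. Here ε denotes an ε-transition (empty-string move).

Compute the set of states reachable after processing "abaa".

Start in {0}.
Read 'a': 0→{2}; now {2}.
Read 'b': 2→{0}; now {0}.
Read 'a': 0→{2}; now {2}.
Read 'a': 2→{4}; now {4}.

{4}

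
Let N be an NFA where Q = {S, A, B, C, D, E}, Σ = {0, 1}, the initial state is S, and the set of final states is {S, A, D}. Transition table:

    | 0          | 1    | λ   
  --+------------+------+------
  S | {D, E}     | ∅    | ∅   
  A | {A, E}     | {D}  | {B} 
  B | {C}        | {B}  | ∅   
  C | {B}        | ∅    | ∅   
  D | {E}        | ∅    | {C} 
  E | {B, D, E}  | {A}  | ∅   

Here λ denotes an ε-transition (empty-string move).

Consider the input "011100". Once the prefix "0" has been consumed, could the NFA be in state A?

No

Start in {S}.
Read '0': S→{D, E}; union {D, E}; ε-closure = {C, D, E}.
State A is not in {C, D, E}.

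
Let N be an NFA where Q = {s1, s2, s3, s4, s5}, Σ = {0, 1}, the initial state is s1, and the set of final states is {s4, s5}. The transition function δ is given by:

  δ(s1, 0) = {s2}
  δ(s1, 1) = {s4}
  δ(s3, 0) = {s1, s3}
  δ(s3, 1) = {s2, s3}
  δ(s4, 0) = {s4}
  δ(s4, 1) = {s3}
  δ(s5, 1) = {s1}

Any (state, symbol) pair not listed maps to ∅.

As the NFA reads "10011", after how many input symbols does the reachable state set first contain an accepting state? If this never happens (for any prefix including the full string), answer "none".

Start in {s1}.
Read '1': s1→{s4}; now {s4}.
None of the earlier sets intersect F, but {s4} does.

1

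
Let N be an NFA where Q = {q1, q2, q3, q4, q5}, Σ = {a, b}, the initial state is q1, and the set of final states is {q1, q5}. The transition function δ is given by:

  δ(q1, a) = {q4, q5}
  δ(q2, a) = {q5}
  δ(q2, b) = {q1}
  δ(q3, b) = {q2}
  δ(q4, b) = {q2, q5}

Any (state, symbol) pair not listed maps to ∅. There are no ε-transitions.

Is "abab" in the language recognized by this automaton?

No

Start in {q1}.
Read 'a': {q1} → {q4, q5}.
Read 'b': {q4, q5} → {q2, q5}.
Read 'a': {q2, q5} → {q5}.
Read 'b': {q5} → ∅.
The final set ∅ contains no accepting state.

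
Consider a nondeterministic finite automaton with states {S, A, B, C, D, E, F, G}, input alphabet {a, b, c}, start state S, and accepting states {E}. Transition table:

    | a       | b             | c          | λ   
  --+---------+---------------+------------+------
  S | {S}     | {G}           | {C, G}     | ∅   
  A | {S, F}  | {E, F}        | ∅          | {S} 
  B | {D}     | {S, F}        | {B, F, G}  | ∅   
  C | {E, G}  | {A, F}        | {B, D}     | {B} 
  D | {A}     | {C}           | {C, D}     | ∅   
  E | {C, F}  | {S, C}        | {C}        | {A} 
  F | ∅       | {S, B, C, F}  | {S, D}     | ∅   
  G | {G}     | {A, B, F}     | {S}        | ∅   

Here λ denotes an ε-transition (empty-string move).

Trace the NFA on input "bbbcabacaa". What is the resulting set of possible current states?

{S, A, B, C, F, G}

Start in {S}.
Read 'b': S→{G}; now {G}.
Read 'b': G→{A, B, F}; union {A, B, F}; ε-closure = {S, A, B, F}.
Read 'b': S→{G}, A→{E, F}, B→{S, F}, F→{S, B, C, F}; union {S, B, C, E, F, G}; ε-closure = {S, A, B, C, E, F, G}.
Read 'c': S→{C, G}, A→∅, B→{B, F, G}, C→{B, D}, E→{C}, F→{S, D}, G→{S}; now {S, B, C, D, F, G}.
Read 'a': S→{S}, B→{D}, C→{E, G}, D→{A}, F→∅, G→{G}; now {S, A, D, E, G}.
Read 'b': S→{G}, A→{E, F}, D→{C}, E→{S, C}, G→{A, B, F}; now {S, A, B, C, E, F, G}.
Read 'a': S→{S}, A→{S, F}, B→{D}, C→{E, G}, E→{C, F}, F→∅, G→{G}; union {S, C, D, E, F, G}; ε-closure = {S, A, B, C, D, E, F, G}.
Read 'c': S→{C, G}, A→∅, B→{B, F, G}, C→{B, D}, D→{C, D}, E→{C}, F→{S, D}, G→{S}; now {S, B, C, D, F, G}.
Read 'a': S→{S}, B→{D}, C→{E, G}, D→{A}, F→∅, G→{G}; now {S, A, D, E, G}.
Read 'a': S→{S}, A→{S, F}, D→{A}, E→{C, F}, G→{G}; union {S, A, C, F, G}; ε-closure = {S, A, B, C, F, G}.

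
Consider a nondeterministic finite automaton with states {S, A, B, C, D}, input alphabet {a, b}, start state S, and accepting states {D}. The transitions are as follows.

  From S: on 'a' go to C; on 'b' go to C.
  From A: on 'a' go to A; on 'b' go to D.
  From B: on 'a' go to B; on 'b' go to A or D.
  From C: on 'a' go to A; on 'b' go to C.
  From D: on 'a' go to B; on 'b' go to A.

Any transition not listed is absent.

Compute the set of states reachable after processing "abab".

Start in {S}.
Read 'a': {S} → {C}.
Read 'b': {C} → {C}.
Read 'a': {C} → {A}.
Read 'b': {A} → {D}.

{D}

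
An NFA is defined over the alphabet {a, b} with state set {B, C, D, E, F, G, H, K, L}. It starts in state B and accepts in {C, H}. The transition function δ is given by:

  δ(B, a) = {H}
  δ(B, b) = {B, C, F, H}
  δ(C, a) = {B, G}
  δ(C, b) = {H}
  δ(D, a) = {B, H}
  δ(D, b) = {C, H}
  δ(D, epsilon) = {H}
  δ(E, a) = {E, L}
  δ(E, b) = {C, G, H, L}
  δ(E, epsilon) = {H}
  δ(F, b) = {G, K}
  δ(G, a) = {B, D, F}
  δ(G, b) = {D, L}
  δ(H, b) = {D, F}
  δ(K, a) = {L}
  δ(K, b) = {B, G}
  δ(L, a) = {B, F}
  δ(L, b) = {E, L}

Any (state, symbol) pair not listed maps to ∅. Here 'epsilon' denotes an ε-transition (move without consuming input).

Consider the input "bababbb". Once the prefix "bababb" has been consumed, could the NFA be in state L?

Start in {B}.
Read 'b': B→{B, C, F, H}; now {B, C, F, H}.
Read 'a': B→{H}, C→{B, G}, F→∅, H→∅; now {B, G, H}.
Read 'b': B→{B, C, F, H}, G→{D, L}, H→{D, F}; now {B, C, D, F, H, L}.
Read 'a': B→{H}, C→{B, G}, D→{B, H}, F→∅, H→∅, L→{B, F}; now {B, F, G, H}.
Read 'b': B→{B, C, F, H}, F→{G, K}, G→{D, L}, H→{D, F}; now {B, C, D, F, G, H, K, L}.
Read 'b': B→{B, C, F, H}, C→{H}, D→{C, H}, F→{G, K}, G→{D, L}, H→{D, F}, K→{B, G}, L→{E, L}; now {B, C, D, E, F, G, H, K, L}.
State L is in {B, C, D, E, F, G, H, K, L}.

Yes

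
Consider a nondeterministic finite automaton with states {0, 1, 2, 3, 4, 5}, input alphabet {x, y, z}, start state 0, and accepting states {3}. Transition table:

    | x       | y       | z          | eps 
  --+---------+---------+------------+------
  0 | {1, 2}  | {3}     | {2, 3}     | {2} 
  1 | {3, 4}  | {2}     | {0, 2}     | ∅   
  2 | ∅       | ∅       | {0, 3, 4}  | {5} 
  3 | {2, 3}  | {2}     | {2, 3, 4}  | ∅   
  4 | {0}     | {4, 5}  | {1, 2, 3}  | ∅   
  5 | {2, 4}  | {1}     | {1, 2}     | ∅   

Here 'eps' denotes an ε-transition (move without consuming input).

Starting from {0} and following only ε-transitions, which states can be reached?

{0, 2, 5}

Begin with {0}.
ε-move 0 → 2; add 2.
ε-move 2 → 5; add 5.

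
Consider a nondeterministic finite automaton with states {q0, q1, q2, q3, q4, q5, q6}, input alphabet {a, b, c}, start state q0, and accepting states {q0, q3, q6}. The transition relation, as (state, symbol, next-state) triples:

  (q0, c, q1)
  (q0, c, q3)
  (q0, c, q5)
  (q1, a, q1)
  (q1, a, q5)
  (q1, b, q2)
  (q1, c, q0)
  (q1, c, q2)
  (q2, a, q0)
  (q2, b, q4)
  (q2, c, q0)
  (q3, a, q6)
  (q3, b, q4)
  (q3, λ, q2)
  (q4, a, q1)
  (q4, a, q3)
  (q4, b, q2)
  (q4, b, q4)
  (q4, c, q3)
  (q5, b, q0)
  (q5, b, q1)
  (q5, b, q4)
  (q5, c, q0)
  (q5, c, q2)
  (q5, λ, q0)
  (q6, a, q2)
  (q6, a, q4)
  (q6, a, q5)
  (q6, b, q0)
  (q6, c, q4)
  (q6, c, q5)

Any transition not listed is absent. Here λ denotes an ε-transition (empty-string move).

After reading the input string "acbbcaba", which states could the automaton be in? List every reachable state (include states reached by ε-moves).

Start in {q0}.
Read 'a': q0→∅; now ∅.
The set is empty and remains empty for the remaining 7 symbols.

∅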